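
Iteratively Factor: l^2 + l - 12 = (l + 4)*(l - 3)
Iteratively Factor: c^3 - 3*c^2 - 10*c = (c + 2)*(c^2 - 5*c) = c*(c + 2)*(c - 5)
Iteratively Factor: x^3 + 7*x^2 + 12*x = (x + 4)*(x^2 + 3*x) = (x + 3)*(x + 4)*(x)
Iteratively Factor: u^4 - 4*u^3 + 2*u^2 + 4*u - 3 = (u - 1)*(u^3 - 3*u^2 - u + 3) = (u - 3)*(u - 1)*(u^2 - 1) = (u - 3)*(u - 1)^2*(u + 1)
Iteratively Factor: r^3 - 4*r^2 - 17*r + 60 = (r - 3)*(r^2 - r - 20) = (r - 5)*(r - 3)*(r + 4)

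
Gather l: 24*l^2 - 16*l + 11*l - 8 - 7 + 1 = 24*l^2 - 5*l - 14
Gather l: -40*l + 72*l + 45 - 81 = 32*l - 36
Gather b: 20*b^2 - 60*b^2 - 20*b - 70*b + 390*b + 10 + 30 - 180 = -40*b^2 + 300*b - 140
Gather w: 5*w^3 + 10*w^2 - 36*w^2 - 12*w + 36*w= 5*w^3 - 26*w^2 + 24*w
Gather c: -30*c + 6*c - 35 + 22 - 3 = -24*c - 16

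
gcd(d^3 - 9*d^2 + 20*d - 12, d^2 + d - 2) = d - 1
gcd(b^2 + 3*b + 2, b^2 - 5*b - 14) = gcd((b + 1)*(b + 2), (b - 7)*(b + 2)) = b + 2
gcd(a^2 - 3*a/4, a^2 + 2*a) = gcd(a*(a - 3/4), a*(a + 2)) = a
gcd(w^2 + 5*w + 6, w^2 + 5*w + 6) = w^2 + 5*w + 6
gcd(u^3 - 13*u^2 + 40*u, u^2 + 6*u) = u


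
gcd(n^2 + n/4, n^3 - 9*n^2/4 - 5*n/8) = n^2 + n/4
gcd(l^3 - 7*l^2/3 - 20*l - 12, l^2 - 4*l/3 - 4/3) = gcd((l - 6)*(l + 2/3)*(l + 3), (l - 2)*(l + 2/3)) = l + 2/3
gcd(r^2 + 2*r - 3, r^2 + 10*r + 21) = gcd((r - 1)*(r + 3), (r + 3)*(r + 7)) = r + 3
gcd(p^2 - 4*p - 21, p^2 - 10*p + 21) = p - 7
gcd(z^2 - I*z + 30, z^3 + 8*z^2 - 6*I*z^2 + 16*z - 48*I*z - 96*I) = z - 6*I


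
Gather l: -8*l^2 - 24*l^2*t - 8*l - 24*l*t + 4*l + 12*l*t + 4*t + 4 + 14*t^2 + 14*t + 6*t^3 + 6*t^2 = l^2*(-24*t - 8) + l*(-12*t - 4) + 6*t^3 + 20*t^2 + 18*t + 4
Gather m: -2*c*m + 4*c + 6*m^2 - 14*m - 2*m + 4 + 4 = 4*c + 6*m^2 + m*(-2*c - 16) + 8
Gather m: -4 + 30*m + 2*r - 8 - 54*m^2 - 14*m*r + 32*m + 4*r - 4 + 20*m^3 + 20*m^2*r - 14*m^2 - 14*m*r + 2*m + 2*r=20*m^3 + m^2*(20*r - 68) + m*(64 - 28*r) + 8*r - 16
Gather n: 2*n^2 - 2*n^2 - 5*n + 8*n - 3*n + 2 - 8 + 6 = 0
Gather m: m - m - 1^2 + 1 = 0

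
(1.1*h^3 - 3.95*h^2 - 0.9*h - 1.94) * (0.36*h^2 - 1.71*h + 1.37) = 0.396*h^5 - 3.303*h^4 + 7.9375*h^3 - 4.5709*h^2 + 2.0844*h - 2.6578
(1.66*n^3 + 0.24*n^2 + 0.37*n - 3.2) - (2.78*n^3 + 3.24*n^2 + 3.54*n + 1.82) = -1.12*n^3 - 3.0*n^2 - 3.17*n - 5.02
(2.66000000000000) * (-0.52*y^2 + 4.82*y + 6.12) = -1.3832*y^2 + 12.8212*y + 16.2792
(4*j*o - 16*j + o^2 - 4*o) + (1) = 4*j*o - 16*j + o^2 - 4*o + 1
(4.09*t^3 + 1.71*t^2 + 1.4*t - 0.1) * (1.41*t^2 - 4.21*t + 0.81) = 5.7669*t^5 - 14.8078*t^4 - 1.9122*t^3 - 4.6499*t^2 + 1.555*t - 0.081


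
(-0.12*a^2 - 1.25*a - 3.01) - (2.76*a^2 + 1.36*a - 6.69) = -2.88*a^2 - 2.61*a + 3.68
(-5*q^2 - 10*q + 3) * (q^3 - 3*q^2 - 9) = -5*q^5 + 5*q^4 + 33*q^3 + 36*q^2 + 90*q - 27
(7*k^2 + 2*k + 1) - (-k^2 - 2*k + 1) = 8*k^2 + 4*k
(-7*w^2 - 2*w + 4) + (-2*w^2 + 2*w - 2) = 2 - 9*w^2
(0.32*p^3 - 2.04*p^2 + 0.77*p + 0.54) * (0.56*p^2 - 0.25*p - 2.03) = 0.1792*p^5 - 1.2224*p^4 + 0.2916*p^3 + 4.2511*p^2 - 1.6981*p - 1.0962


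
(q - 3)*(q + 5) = q^2 + 2*q - 15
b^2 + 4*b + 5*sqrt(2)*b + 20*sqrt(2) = (b + 4)*(b + 5*sqrt(2))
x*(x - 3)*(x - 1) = x^3 - 4*x^2 + 3*x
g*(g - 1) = g^2 - g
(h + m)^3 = h^3 + 3*h^2*m + 3*h*m^2 + m^3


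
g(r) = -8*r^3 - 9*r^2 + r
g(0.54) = -3.34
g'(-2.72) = -127.60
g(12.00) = -15108.00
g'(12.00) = -3671.00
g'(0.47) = -12.76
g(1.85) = -79.61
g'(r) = -24*r^2 - 18*r + 1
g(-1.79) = 15.26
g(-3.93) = 342.65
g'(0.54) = -15.72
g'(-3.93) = -298.94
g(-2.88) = 113.57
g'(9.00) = -2105.00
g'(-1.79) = -43.68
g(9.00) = -6552.00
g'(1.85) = -114.44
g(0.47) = -2.35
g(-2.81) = 103.63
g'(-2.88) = -146.23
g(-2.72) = 91.68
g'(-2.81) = -137.93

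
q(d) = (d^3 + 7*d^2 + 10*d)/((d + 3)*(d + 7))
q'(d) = (3*d^2 + 14*d + 10)/((d + 3)*(d + 7)) - (d^3 + 7*d^2 + 10*d)/((d + 3)*(d + 7)^2) - (d^3 + 7*d^2 + 10*d)/((d + 3)^2*(d + 7)) = (d^4 + 20*d^3 + 123*d^2 + 294*d + 210)/(d^4 + 20*d^3 + 142*d^2 + 420*d + 441)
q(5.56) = 4.13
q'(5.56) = 0.87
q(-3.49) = -4.57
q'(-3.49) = -6.67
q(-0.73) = -0.28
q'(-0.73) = 0.26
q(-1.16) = -0.35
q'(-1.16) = 0.04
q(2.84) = 1.88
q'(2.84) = 0.78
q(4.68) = 3.37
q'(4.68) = 0.85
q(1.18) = 0.68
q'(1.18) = 0.65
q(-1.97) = -0.03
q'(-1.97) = -1.11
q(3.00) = 2.00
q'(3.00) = 0.78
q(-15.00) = -20.31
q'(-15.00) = 0.72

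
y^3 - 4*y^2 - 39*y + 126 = (y - 7)*(y - 3)*(y + 6)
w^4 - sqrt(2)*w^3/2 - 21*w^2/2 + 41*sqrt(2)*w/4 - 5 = (w - 2*sqrt(2))*(w - sqrt(2)/2)^2*(w + 5*sqrt(2)/2)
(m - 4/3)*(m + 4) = m^2 + 8*m/3 - 16/3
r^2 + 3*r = r*(r + 3)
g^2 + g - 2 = (g - 1)*(g + 2)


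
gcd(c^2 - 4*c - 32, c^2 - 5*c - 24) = c - 8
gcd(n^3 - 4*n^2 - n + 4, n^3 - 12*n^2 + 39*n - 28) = n^2 - 5*n + 4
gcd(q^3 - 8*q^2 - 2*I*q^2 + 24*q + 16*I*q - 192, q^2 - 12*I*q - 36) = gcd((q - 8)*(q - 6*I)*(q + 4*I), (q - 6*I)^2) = q - 6*I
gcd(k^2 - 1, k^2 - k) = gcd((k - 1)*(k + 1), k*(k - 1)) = k - 1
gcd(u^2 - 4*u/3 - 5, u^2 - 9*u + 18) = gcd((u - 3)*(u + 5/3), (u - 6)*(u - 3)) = u - 3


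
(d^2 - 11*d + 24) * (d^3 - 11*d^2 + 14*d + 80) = d^5 - 22*d^4 + 159*d^3 - 338*d^2 - 544*d + 1920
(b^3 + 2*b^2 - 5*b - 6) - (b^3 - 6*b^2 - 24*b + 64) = 8*b^2 + 19*b - 70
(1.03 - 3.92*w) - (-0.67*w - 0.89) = 1.92 - 3.25*w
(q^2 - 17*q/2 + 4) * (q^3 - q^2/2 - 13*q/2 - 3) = q^5 - 9*q^4 + 7*q^3/4 + 201*q^2/4 - q/2 - 12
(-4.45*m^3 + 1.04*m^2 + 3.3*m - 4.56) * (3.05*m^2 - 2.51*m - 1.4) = -13.5725*m^5 + 14.3415*m^4 + 13.6846*m^3 - 23.647*m^2 + 6.8256*m + 6.384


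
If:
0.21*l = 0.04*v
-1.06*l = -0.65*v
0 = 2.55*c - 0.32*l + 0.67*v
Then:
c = 0.00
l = 0.00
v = 0.00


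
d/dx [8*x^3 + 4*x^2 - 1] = 8*x*(3*x + 1)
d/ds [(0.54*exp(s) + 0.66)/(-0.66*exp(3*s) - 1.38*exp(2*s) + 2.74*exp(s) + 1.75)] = (0.7128*exp(3*s) + 2.052*exp(2*s) + 1.8216*exp(s) - 0.8634)*exp(s)/(0.4356*exp(6*s) + 1.8216*exp(5*s) - 1.7124*exp(4*s) - 9.8724*exp(3*s) + 2.6776*exp(2*s) + 9.59*exp(s) + 3.0625)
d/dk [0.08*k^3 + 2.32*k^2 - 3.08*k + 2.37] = 0.24*k^2 + 4.64*k - 3.08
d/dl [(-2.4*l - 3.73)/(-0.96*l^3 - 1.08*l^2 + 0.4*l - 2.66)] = (-4.608*l^3 - 13.3344*l^2 - 8.0568*l + 7.876)/(0.9216*l^6 + 2.0736*l^5 + 0.3984*l^4 + 4.2432*l^3 + 5.9056*l^2 - 2.128*l + 7.0756)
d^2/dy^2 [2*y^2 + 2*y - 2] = 4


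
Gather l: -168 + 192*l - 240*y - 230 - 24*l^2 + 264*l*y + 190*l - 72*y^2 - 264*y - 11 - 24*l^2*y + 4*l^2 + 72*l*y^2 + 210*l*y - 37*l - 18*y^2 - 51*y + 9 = l^2*(-24*y - 20) + l*(72*y^2 + 474*y + 345) - 90*y^2 - 555*y - 400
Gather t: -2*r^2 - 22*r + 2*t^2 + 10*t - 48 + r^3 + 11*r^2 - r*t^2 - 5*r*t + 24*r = r^3 + 9*r^2 + 2*r + t^2*(2 - r) + t*(10 - 5*r) - 48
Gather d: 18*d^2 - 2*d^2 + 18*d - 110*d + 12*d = 16*d^2 - 80*d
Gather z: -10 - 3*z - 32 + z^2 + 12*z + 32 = z^2 + 9*z - 10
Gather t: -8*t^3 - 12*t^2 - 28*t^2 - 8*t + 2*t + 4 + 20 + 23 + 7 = -8*t^3 - 40*t^2 - 6*t + 54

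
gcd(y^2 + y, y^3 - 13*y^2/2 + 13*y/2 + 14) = y + 1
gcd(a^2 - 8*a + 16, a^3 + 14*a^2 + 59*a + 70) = 1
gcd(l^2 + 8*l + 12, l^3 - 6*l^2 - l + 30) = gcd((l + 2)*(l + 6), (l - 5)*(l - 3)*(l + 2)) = l + 2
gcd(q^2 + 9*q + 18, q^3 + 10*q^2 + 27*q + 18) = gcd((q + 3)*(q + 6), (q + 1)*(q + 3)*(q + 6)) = q^2 + 9*q + 18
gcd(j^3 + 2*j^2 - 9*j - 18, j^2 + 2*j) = j + 2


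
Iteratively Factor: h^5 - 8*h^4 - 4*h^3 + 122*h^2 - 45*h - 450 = (h + 3)*(h^4 - 11*h^3 + 29*h^2 + 35*h - 150) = (h - 3)*(h + 3)*(h^3 - 8*h^2 + 5*h + 50) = (h - 5)*(h - 3)*(h + 3)*(h^2 - 3*h - 10) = (h - 5)^2*(h - 3)*(h + 3)*(h + 2)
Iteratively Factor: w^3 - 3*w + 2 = (w - 1)*(w^2 + w - 2) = (w - 1)*(w + 2)*(w - 1)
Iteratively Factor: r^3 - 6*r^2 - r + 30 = (r + 2)*(r^2 - 8*r + 15) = (r - 5)*(r + 2)*(r - 3)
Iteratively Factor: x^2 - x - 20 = (x + 4)*(x - 5)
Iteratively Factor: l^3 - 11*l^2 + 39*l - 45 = (l - 5)*(l^2 - 6*l + 9) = (l - 5)*(l - 3)*(l - 3)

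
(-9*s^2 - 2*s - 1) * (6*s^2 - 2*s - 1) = -54*s^4 + 6*s^3 + 7*s^2 + 4*s + 1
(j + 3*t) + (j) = 2*j + 3*t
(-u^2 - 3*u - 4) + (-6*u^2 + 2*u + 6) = -7*u^2 - u + 2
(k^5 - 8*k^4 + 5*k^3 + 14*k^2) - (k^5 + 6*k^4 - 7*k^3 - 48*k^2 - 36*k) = -14*k^4 + 12*k^3 + 62*k^2 + 36*k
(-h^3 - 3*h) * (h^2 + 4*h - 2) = -h^5 - 4*h^4 - h^3 - 12*h^2 + 6*h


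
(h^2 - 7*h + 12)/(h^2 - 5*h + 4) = (h - 3)/(h - 1)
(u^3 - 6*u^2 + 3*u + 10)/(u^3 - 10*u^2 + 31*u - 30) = (u + 1)/(u - 3)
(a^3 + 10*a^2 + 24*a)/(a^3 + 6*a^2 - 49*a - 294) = a*(a + 4)/(a^2 - 49)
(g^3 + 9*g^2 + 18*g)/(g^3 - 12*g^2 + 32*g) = (g^2 + 9*g + 18)/(g^2 - 12*g + 32)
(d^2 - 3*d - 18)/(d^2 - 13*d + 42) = (d + 3)/(d - 7)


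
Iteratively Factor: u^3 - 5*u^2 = (u)*(u^2 - 5*u) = u^2*(u - 5)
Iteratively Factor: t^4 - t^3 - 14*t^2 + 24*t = (t - 3)*(t^3 + 2*t^2 - 8*t) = t*(t - 3)*(t^2 + 2*t - 8) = t*(t - 3)*(t - 2)*(t + 4)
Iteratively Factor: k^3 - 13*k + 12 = (k + 4)*(k^2 - 4*k + 3) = (k - 1)*(k + 4)*(k - 3)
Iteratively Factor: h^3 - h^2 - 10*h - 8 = (h + 1)*(h^2 - 2*h - 8) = (h + 1)*(h + 2)*(h - 4)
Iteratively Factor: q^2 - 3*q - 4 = (q - 4)*(q + 1)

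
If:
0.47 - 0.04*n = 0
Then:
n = 11.75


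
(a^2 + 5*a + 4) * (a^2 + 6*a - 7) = a^4 + 11*a^3 + 27*a^2 - 11*a - 28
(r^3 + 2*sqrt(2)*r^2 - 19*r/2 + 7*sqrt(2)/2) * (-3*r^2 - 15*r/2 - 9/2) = -3*r^5 - 6*sqrt(2)*r^4 - 15*r^4/2 - 15*sqrt(2)*r^3 + 24*r^3 - 39*sqrt(2)*r^2/2 + 285*r^2/4 - 105*sqrt(2)*r/4 + 171*r/4 - 63*sqrt(2)/4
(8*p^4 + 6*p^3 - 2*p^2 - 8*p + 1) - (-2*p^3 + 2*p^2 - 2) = 8*p^4 + 8*p^3 - 4*p^2 - 8*p + 3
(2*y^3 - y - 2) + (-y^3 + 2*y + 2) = y^3 + y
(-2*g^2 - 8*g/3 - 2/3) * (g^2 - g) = -2*g^4 - 2*g^3/3 + 2*g^2 + 2*g/3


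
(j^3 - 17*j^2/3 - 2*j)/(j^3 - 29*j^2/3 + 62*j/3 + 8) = j/(j - 4)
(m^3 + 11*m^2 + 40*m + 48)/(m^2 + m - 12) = (m^2 + 7*m + 12)/(m - 3)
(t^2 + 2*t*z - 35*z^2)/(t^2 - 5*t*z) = (t + 7*z)/t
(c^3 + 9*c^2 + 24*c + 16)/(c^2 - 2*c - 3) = (c^2 + 8*c + 16)/(c - 3)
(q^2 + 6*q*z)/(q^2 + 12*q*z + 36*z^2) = q/(q + 6*z)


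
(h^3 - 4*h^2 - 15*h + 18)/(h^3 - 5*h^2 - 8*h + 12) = (h + 3)/(h + 2)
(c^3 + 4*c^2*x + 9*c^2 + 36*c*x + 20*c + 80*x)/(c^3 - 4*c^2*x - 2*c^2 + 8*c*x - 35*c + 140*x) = (-c^2 - 4*c*x - 4*c - 16*x)/(-c^2 + 4*c*x + 7*c - 28*x)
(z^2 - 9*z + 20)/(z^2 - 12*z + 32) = (z - 5)/(z - 8)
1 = 1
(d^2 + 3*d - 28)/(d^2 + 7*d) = (d - 4)/d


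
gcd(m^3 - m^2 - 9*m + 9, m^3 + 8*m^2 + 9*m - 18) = m^2 + 2*m - 3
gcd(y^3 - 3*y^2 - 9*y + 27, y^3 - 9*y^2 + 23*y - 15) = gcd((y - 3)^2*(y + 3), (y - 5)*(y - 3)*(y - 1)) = y - 3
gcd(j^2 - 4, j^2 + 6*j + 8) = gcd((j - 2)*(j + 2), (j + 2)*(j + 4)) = j + 2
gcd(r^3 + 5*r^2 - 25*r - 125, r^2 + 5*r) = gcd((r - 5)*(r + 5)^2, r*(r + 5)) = r + 5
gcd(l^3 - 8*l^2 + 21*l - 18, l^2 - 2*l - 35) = 1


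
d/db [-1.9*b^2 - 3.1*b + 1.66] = -3.8*b - 3.1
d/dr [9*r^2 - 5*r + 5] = 18*r - 5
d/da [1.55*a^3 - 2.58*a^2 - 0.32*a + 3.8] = 4.65*a^2 - 5.16*a - 0.32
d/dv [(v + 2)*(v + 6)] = 2*v + 8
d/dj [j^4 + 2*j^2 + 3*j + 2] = 4*j^3 + 4*j + 3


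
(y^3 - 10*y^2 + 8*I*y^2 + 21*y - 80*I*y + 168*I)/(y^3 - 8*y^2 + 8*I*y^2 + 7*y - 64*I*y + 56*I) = (y - 3)/(y - 1)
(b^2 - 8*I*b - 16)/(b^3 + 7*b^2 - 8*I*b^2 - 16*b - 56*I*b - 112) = 1/(b + 7)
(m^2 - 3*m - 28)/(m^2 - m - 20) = (m - 7)/(m - 5)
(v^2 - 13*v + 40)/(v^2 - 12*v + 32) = (v - 5)/(v - 4)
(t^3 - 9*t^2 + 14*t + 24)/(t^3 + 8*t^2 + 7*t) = (t^2 - 10*t + 24)/(t*(t + 7))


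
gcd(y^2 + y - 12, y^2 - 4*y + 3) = y - 3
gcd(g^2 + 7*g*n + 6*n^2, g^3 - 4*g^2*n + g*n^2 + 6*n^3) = g + n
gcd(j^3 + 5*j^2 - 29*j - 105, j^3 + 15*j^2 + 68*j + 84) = j + 7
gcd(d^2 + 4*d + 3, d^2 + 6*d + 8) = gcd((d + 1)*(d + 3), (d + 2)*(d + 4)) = 1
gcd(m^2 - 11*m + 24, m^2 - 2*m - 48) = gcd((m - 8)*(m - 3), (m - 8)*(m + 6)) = m - 8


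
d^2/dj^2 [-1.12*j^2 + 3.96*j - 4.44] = -2.24000000000000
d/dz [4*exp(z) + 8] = 4*exp(z)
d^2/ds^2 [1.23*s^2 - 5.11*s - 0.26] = 2.46000000000000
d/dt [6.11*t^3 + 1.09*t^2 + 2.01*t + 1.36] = 18.33*t^2 + 2.18*t + 2.01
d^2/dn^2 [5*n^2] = 10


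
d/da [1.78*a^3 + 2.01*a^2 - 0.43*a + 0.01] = 5.34*a^2 + 4.02*a - 0.43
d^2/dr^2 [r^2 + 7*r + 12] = 2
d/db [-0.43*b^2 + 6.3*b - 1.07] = 6.3 - 0.86*b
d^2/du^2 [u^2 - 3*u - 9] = 2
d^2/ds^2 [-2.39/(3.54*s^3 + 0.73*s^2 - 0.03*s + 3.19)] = ((50.7636*s + 3.4894)*(3.54*s^3 + 0.73*s^2 - 0.03*s + 3.19) - 2.39*(10.62*s^2 + 1.46*s - 0.03)*(21.24*s^2 + 2.92*s - 0.06))/(3.54*s^3 + 0.73*s^2 - 0.03*s + 3.19)^3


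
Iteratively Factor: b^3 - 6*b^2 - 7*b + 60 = (b + 3)*(b^2 - 9*b + 20) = (b - 4)*(b + 3)*(b - 5)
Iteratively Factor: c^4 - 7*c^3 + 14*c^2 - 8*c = (c)*(c^3 - 7*c^2 + 14*c - 8) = c*(c - 1)*(c^2 - 6*c + 8) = c*(c - 2)*(c - 1)*(c - 4)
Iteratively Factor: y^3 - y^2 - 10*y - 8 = (y - 4)*(y^2 + 3*y + 2) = (y - 4)*(y + 1)*(y + 2)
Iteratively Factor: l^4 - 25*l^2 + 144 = (l + 3)*(l^3 - 3*l^2 - 16*l + 48) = (l - 3)*(l + 3)*(l^2 - 16) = (l - 3)*(l + 3)*(l + 4)*(l - 4)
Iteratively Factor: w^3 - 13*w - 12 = (w - 4)*(w^2 + 4*w + 3) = (w - 4)*(w + 1)*(w + 3)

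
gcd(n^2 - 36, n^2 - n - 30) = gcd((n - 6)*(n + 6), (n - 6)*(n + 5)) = n - 6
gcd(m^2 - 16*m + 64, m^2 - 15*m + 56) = m - 8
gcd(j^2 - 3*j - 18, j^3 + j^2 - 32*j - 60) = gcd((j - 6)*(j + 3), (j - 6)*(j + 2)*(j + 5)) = j - 6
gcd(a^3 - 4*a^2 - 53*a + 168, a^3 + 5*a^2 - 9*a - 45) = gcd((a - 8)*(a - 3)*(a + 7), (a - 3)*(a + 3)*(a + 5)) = a - 3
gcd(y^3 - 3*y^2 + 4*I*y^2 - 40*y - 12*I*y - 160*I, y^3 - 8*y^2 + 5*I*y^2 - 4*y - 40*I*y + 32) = y^2 + y*(-8 + 4*I) - 32*I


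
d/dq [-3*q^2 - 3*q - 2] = -6*q - 3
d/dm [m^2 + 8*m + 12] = 2*m + 8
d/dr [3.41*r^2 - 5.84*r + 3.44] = 6.82*r - 5.84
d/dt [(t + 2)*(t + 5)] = 2*t + 7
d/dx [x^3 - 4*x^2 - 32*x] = 3*x^2 - 8*x - 32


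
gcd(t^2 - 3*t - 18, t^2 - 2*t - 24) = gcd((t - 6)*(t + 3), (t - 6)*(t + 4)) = t - 6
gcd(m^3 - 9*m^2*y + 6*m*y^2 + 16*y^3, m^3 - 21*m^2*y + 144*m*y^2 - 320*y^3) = -m + 8*y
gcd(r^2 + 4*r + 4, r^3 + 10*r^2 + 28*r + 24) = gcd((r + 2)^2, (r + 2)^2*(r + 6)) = r^2 + 4*r + 4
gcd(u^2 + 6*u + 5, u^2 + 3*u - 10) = u + 5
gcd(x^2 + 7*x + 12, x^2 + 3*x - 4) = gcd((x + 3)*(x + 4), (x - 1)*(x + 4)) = x + 4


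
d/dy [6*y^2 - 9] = 12*y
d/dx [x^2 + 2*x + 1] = 2*x + 2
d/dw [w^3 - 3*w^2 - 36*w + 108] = 3*w^2 - 6*w - 36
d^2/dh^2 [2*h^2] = 4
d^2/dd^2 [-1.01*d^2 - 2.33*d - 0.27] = -2.02000000000000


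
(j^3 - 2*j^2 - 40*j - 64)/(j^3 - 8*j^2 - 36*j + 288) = (j^2 + 6*j + 8)/(j^2 - 36)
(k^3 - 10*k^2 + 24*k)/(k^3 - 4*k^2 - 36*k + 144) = k/(k + 6)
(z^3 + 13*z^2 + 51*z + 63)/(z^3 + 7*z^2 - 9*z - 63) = (z + 3)/(z - 3)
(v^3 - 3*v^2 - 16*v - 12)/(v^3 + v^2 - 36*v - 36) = (v + 2)/(v + 6)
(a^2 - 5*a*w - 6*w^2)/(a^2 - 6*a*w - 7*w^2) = (-a + 6*w)/(-a + 7*w)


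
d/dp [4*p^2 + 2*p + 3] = 8*p + 2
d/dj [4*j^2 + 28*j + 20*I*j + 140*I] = 8*j + 28 + 20*I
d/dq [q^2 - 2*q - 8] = 2*q - 2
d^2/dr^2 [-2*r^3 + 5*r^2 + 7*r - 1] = 10 - 12*r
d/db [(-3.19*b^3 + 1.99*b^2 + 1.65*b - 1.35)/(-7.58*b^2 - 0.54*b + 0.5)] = (24.1802*b^4 + 3.4452*b^3 + 6.6474*b^2 - 18.476*b + 0.0959999999999998)/(57.4564*b^4 + 8.1864*b^3 - 7.2884*b^2 - 0.54*b + 0.25)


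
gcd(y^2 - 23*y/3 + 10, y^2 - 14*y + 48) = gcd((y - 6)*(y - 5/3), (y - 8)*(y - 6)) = y - 6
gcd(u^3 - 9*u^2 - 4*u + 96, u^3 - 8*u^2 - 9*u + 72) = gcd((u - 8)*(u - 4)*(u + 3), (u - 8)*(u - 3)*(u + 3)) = u^2 - 5*u - 24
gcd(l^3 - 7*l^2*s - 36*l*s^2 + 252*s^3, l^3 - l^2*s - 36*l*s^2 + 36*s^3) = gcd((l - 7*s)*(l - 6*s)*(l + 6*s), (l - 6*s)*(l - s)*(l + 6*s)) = -l^2 + 36*s^2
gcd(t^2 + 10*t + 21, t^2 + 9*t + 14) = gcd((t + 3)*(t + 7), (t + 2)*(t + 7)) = t + 7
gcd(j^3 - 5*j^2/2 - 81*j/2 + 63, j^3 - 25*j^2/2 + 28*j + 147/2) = j - 7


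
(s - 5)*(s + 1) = s^2 - 4*s - 5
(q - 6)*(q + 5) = q^2 - q - 30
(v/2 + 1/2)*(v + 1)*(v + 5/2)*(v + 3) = v^4/2 + 15*v^3/4 + 39*v^2/4 + 41*v/4 + 15/4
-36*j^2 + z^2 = (-6*j + z)*(6*j + z)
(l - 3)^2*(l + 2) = l^3 - 4*l^2 - 3*l + 18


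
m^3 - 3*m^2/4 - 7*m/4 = m*(m - 7/4)*(m + 1)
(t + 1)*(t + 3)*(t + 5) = t^3 + 9*t^2 + 23*t + 15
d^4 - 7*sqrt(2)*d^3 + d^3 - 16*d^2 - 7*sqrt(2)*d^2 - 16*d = d*(d + 1)*(d - 8*sqrt(2))*(d + sqrt(2))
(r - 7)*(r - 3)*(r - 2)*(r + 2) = r^4 - 10*r^3 + 17*r^2 + 40*r - 84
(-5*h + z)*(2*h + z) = -10*h^2 - 3*h*z + z^2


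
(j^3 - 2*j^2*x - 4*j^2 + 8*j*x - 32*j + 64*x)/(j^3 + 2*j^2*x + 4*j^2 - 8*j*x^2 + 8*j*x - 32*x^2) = (j - 8)/(j + 4*x)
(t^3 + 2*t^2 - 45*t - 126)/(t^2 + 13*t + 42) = (t^2 - 4*t - 21)/(t + 7)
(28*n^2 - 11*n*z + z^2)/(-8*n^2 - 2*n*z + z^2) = (-7*n + z)/(2*n + z)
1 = 1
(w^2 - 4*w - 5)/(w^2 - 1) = (w - 5)/(w - 1)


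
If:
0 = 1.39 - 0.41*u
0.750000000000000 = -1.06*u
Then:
No Solution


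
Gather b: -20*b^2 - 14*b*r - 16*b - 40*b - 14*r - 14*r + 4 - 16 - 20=-20*b^2 + b*(-14*r - 56) - 28*r - 32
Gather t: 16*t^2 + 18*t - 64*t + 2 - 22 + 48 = 16*t^2 - 46*t + 28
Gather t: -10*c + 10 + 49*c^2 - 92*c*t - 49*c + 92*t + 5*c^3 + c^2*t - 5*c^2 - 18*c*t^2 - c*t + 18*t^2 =5*c^3 + 44*c^2 - 59*c + t^2*(18 - 18*c) + t*(c^2 - 93*c + 92) + 10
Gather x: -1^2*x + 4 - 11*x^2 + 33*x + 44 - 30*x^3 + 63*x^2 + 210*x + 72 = -30*x^3 + 52*x^2 + 242*x + 120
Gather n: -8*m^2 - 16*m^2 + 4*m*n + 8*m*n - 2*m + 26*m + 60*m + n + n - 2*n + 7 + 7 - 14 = -24*m^2 + 12*m*n + 84*m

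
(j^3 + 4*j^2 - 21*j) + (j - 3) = j^3 + 4*j^2 - 20*j - 3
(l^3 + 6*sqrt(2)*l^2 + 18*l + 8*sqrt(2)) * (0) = 0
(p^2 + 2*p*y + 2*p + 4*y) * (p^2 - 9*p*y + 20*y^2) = p^4 - 7*p^3*y + 2*p^3 + 2*p^2*y^2 - 14*p^2*y + 40*p*y^3 + 4*p*y^2 + 80*y^3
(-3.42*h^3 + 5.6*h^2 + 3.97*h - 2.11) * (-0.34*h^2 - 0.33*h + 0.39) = 1.1628*h^5 - 0.7754*h^4 - 4.5316*h^3 + 1.5913*h^2 + 2.2446*h - 0.8229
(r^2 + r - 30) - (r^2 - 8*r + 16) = 9*r - 46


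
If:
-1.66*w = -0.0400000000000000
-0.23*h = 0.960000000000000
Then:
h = -4.17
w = 0.02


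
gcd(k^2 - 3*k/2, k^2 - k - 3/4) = k - 3/2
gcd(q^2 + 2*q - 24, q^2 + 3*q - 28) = q - 4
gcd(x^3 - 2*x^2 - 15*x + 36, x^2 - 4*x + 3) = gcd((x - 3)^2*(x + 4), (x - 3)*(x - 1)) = x - 3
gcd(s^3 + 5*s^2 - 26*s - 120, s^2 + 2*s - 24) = s + 6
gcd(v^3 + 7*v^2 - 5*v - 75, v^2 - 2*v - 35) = v + 5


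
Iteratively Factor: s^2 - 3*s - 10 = (s + 2)*(s - 5)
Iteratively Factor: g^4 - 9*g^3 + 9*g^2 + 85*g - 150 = (g - 5)*(g^3 - 4*g^2 - 11*g + 30) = (g - 5)*(g - 2)*(g^2 - 2*g - 15) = (g - 5)^2*(g - 2)*(g + 3)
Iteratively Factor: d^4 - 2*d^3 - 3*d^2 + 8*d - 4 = (d - 1)*(d^3 - d^2 - 4*d + 4) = (d - 1)*(d + 2)*(d^2 - 3*d + 2) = (d - 1)^2*(d + 2)*(d - 2)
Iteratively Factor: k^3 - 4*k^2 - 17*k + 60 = (k - 3)*(k^2 - k - 20) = (k - 3)*(k + 4)*(k - 5)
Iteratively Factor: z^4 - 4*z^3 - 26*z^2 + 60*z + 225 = (z + 3)*(z^3 - 7*z^2 - 5*z + 75) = (z + 3)^2*(z^2 - 10*z + 25) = (z - 5)*(z + 3)^2*(z - 5)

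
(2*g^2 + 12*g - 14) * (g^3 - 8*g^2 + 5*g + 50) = 2*g^5 - 4*g^4 - 100*g^3 + 272*g^2 + 530*g - 700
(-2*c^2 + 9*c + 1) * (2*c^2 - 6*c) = -4*c^4 + 30*c^3 - 52*c^2 - 6*c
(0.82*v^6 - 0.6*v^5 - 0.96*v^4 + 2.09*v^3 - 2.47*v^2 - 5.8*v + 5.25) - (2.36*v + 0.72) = 0.82*v^6 - 0.6*v^5 - 0.96*v^4 + 2.09*v^3 - 2.47*v^2 - 8.16*v + 4.53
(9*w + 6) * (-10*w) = -90*w^2 - 60*w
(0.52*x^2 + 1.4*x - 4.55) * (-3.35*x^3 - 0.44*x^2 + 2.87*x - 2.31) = -1.742*x^5 - 4.9188*x^4 + 16.1189*x^3 + 4.8188*x^2 - 16.2925*x + 10.5105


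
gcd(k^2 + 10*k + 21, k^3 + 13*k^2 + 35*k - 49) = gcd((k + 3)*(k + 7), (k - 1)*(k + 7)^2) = k + 7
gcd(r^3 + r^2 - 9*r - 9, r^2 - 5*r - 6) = r + 1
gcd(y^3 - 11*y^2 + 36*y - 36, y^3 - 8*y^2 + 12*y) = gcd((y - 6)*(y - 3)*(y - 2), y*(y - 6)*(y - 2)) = y^2 - 8*y + 12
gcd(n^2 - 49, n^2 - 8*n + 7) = n - 7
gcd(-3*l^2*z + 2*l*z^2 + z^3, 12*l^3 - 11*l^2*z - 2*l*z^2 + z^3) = -3*l^2 + 2*l*z + z^2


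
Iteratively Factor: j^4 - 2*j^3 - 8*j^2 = (j - 4)*(j^3 + 2*j^2) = (j - 4)*(j + 2)*(j^2) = j*(j - 4)*(j + 2)*(j)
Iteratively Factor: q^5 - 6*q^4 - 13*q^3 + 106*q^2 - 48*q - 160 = (q - 5)*(q^4 - q^3 - 18*q^2 + 16*q + 32) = (q - 5)*(q + 4)*(q^3 - 5*q^2 + 2*q + 8) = (q - 5)*(q - 2)*(q + 4)*(q^2 - 3*q - 4) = (q - 5)*(q - 2)*(q + 1)*(q + 4)*(q - 4)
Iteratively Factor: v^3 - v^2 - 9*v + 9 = (v - 3)*(v^2 + 2*v - 3) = (v - 3)*(v - 1)*(v + 3)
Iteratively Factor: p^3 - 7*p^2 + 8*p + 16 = (p - 4)*(p^2 - 3*p - 4) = (p - 4)*(p + 1)*(p - 4)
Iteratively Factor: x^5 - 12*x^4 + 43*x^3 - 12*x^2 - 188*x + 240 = (x - 2)*(x^4 - 10*x^3 + 23*x^2 + 34*x - 120) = (x - 2)*(x + 2)*(x^3 - 12*x^2 + 47*x - 60) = (x - 5)*(x - 2)*(x + 2)*(x^2 - 7*x + 12) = (x - 5)*(x - 3)*(x - 2)*(x + 2)*(x - 4)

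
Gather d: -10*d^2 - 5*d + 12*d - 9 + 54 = -10*d^2 + 7*d + 45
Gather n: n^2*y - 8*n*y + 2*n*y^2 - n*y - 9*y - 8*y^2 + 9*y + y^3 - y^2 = n^2*y + n*(2*y^2 - 9*y) + y^3 - 9*y^2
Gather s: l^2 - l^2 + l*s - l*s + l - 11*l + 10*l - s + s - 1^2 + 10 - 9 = 0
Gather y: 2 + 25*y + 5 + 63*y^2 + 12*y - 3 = 63*y^2 + 37*y + 4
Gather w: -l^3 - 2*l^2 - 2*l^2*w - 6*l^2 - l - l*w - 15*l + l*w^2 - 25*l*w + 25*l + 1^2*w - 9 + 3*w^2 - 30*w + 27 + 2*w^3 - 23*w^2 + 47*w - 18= -l^3 - 8*l^2 + 9*l + 2*w^3 + w^2*(l - 20) + w*(-2*l^2 - 26*l + 18)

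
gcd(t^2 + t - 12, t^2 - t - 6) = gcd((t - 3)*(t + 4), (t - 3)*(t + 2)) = t - 3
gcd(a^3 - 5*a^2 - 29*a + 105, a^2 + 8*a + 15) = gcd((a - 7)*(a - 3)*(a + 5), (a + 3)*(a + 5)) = a + 5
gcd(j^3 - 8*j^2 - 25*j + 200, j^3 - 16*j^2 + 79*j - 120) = j^2 - 13*j + 40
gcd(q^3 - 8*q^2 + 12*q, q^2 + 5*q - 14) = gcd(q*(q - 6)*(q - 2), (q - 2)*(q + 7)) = q - 2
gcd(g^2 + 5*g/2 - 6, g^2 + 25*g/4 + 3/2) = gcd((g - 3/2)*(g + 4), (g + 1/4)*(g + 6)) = 1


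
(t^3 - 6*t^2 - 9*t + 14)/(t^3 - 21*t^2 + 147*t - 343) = (t^2 + t - 2)/(t^2 - 14*t + 49)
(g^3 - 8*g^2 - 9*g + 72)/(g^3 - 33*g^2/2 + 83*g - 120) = 2*(g^2 - 9)/(2*g^2 - 17*g + 30)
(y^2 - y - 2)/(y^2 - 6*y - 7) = (y - 2)/(y - 7)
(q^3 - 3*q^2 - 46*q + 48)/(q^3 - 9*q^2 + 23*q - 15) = (q^2 - 2*q - 48)/(q^2 - 8*q + 15)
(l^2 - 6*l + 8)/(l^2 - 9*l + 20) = (l - 2)/(l - 5)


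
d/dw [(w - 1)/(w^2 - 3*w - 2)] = (w^2 - 3*w - (w - 1)*(2*w - 3) - 2)/(-w^2 + 3*w + 2)^2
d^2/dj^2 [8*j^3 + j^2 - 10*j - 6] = 48*j + 2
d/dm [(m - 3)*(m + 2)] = 2*m - 1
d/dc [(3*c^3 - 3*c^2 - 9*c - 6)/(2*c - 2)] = 3*(2*c^3 - 4*c^2 + 2*c + 5)/(2*(c^2 - 2*c + 1))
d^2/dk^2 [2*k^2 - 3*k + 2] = 4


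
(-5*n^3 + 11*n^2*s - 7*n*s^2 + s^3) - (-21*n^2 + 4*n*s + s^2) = -5*n^3 + 11*n^2*s + 21*n^2 - 7*n*s^2 - 4*n*s + s^3 - s^2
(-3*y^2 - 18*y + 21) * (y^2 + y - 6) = -3*y^4 - 21*y^3 + 21*y^2 + 129*y - 126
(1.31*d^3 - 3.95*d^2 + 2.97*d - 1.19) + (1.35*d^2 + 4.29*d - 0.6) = 1.31*d^3 - 2.6*d^2 + 7.26*d - 1.79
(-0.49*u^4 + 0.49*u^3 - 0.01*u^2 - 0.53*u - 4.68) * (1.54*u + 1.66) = -0.7546*u^5 - 0.0587999999999999*u^4 + 0.798*u^3 - 0.8328*u^2 - 8.087*u - 7.7688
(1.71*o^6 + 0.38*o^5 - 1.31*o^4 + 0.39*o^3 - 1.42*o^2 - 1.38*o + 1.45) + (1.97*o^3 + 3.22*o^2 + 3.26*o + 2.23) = 1.71*o^6 + 0.38*o^5 - 1.31*o^4 + 2.36*o^3 + 1.8*o^2 + 1.88*o + 3.68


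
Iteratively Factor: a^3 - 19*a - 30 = (a + 2)*(a^2 - 2*a - 15) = (a + 2)*(a + 3)*(a - 5)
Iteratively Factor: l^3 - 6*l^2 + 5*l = (l - 5)*(l^2 - l) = (l - 5)*(l - 1)*(l)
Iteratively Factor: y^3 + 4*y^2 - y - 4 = (y + 1)*(y^2 + 3*y - 4) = (y + 1)*(y + 4)*(y - 1)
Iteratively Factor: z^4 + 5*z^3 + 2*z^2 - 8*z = (z + 4)*(z^3 + z^2 - 2*z) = (z + 2)*(z + 4)*(z^2 - z) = z*(z + 2)*(z + 4)*(z - 1)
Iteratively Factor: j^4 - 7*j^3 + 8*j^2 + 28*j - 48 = (j - 3)*(j^3 - 4*j^2 - 4*j + 16) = (j - 4)*(j - 3)*(j^2 - 4) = (j - 4)*(j - 3)*(j - 2)*(j + 2)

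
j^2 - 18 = (j - 3*sqrt(2))*(j + 3*sqrt(2))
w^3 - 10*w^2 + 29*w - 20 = (w - 5)*(w - 4)*(w - 1)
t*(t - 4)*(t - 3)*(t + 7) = t^4 - 37*t^2 + 84*t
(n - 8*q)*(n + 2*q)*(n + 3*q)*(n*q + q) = n^4*q - 3*n^3*q^2 + n^3*q - 34*n^2*q^3 - 3*n^2*q^2 - 48*n*q^4 - 34*n*q^3 - 48*q^4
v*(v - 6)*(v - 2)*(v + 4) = v^4 - 4*v^3 - 20*v^2 + 48*v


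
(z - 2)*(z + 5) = z^2 + 3*z - 10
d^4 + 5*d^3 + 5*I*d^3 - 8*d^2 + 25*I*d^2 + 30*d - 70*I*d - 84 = (d - 2)*(d + 7)*(d - I)*(d + 6*I)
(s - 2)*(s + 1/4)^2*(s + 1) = s^4 - s^3/2 - 39*s^2/16 - 17*s/16 - 1/8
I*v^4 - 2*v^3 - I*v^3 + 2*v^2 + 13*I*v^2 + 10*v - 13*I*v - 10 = (v - 1)*(v - 2*I)*(v + 5*I)*(I*v + 1)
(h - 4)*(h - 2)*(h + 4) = h^3 - 2*h^2 - 16*h + 32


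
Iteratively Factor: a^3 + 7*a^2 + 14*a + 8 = (a + 1)*(a^2 + 6*a + 8) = (a + 1)*(a + 2)*(a + 4)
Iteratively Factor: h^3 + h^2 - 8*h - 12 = (h + 2)*(h^2 - h - 6) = (h - 3)*(h + 2)*(h + 2)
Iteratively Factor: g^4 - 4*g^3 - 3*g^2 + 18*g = (g - 3)*(g^3 - g^2 - 6*g) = g*(g - 3)*(g^2 - g - 6) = g*(g - 3)^2*(g + 2)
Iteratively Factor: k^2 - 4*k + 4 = (k - 2)*(k - 2)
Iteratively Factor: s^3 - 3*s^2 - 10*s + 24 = (s + 3)*(s^2 - 6*s + 8) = (s - 2)*(s + 3)*(s - 4)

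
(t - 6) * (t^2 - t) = t^3 - 7*t^2 + 6*t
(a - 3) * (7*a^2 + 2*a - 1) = 7*a^3 - 19*a^2 - 7*a + 3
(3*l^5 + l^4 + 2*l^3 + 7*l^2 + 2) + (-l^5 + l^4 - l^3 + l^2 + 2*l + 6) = 2*l^5 + 2*l^4 + l^3 + 8*l^2 + 2*l + 8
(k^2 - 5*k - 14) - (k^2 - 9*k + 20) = 4*k - 34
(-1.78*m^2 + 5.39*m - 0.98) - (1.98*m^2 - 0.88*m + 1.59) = -3.76*m^2 + 6.27*m - 2.57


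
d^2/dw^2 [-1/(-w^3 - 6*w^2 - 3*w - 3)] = 6*(-(w + 2)*(w^3 + 6*w^2 + 3*w + 3) + 3*(w^2 + 4*w + 1)^2)/(w^3 + 6*w^2 + 3*w + 3)^3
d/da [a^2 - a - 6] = 2*a - 1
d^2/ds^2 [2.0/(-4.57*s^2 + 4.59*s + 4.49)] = (-83.5396*s^2 + 83.9052*s + 2.0*(9.14*s - 4.59)*(18.28*s - 9.18) + 82.0772)/(-4.57*s^2 + 4.59*s + 4.49)^3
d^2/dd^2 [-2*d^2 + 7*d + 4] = -4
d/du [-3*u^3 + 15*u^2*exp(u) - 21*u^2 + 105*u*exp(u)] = 15*u^2*exp(u) - 9*u^2 + 135*u*exp(u) - 42*u + 105*exp(u)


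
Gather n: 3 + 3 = 6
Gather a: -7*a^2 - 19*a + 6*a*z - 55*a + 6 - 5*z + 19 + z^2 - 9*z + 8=-7*a^2 + a*(6*z - 74) + z^2 - 14*z + 33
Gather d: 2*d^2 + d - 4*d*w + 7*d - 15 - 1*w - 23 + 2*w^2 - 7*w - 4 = 2*d^2 + d*(8 - 4*w) + 2*w^2 - 8*w - 42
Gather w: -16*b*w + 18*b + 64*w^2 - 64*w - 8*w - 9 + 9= 18*b + 64*w^2 + w*(-16*b - 72)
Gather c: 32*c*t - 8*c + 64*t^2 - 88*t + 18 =c*(32*t - 8) + 64*t^2 - 88*t + 18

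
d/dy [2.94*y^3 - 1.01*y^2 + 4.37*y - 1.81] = 8.82*y^2 - 2.02*y + 4.37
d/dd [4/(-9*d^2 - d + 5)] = 4*(18*d + 1)/(9*d^2 + d - 5)^2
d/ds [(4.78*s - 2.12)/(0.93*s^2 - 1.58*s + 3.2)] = (-4.4454*s^2 + 3.9432*s + 11.9464)/(0.8649*s^4 - 2.9388*s^3 + 8.4484*s^2 - 10.112*s + 10.24)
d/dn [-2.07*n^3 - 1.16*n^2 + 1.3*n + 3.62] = -6.21*n^2 - 2.32*n + 1.3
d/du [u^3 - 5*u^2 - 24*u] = 3*u^2 - 10*u - 24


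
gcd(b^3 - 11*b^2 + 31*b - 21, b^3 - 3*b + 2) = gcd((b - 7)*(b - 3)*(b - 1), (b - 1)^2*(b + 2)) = b - 1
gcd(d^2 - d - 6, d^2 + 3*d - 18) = d - 3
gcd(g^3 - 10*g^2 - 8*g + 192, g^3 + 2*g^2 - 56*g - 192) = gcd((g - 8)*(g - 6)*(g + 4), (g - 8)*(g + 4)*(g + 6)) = g^2 - 4*g - 32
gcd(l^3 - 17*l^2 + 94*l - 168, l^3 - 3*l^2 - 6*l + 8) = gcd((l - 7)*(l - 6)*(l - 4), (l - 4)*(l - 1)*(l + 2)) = l - 4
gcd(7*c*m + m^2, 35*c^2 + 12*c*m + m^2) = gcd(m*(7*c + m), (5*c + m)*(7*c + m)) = 7*c + m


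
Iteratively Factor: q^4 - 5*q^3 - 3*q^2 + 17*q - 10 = (q - 1)*(q^3 - 4*q^2 - 7*q + 10) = (q - 5)*(q - 1)*(q^2 + q - 2) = (q - 5)*(q - 1)^2*(q + 2)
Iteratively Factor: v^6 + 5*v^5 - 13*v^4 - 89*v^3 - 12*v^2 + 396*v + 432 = (v - 3)*(v^5 + 8*v^4 + 11*v^3 - 56*v^2 - 180*v - 144) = (v - 3)*(v + 2)*(v^4 + 6*v^3 - v^2 - 54*v - 72) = (v - 3)*(v + 2)^2*(v^3 + 4*v^2 - 9*v - 36) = (v - 3)^2*(v + 2)^2*(v^2 + 7*v + 12) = (v - 3)^2*(v + 2)^2*(v + 4)*(v + 3)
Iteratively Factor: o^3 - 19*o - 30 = (o + 2)*(o^2 - 2*o - 15) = (o - 5)*(o + 2)*(o + 3)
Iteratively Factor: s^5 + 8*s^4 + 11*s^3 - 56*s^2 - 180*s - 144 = (s - 3)*(s^4 + 11*s^3 + 44*s^2 + 76*s + 48) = (s - 3)*(s + 2)*(s^3 + 9*s^2 + 26*s + 24) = (s - 3)*(s + 2)*(s + 4)*(s^2 + 5*s + 6) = (s - 3)*(s + 2)^2*(s + 4)*(s + 3)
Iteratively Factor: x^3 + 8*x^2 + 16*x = (x + 4)*(x^2 + 4*x) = x*(x + 4)*(x + 4)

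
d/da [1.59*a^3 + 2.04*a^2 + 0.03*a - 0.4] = 4.77*a^2 + 4.08*a + 0.03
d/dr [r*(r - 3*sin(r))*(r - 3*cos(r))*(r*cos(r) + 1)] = -r^4*sin(r) + 4*r^3*cos(r) - 3*sqrt(2)*r^3*cos(2*r + pi/4) + 3*r^2*sin(r) - 9*sqrt(2)*r^2*sin(2*r + pi/4)/2 - 3*r^2*cos(r)/4 + 27*r^2*cos(3*r)/4 - 3*r^2/2 - 3*r*sin(r)/2 + 9*r*sin(3*r)/2 - 6*r*cos(r) + 9*r*cos(2*r) + 9*sin(2*r)/2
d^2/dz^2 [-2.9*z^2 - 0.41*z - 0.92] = -5.80000000000000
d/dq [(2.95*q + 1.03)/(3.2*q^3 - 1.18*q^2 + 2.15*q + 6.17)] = (-18.88*q^3 - 6.407*q^2 + 2.4308*q + 15.987)/(10.24*q^6 - 7.552*q^5 + 15.1524*q^4 + 34.414*q^3 - 9.9387*q^2 + 26.531*q + 38.0689)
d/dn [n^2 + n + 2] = 2*n + 1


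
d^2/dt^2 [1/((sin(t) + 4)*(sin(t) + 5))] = (-4*sin(t)^4 - 27*sin(t)^3 + 5*sin(t)^2 + 234*sin(t) + 122)/((sin(t) + 4)^3*(sin(t) + 5)^3)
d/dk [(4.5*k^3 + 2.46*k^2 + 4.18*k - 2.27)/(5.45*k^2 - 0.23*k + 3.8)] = (24.525*k^4 - 2.07*k^3 + 27.9532*k^2 + 43.439*k + 15.3619)/(29.7025*k^4 - 2.507*k^3 + 41.4729*k^2 - 1.748*k + 14.44)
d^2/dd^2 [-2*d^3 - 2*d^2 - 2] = -12*d - 4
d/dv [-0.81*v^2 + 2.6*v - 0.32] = 2.6 - 1.62*v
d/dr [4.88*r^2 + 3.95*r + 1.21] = 9.76*r + 3.95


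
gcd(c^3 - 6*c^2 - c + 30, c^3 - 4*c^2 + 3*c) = c - 3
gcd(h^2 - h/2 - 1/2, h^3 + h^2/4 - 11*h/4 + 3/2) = h - 1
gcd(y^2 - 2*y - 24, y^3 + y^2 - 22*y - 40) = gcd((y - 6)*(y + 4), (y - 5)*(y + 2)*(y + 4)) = y + 4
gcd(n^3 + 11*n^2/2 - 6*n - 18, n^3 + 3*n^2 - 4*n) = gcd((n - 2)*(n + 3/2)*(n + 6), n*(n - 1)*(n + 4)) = 1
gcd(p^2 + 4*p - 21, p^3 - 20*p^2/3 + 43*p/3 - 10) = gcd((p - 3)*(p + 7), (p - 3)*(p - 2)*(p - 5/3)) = p - 3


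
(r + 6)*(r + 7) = r^2 + 13*r + 42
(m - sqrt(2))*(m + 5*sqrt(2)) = m^2 + 4*sqrt(2)*m - 10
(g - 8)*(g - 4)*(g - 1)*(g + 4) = g^4 - 9*g^3 - 8*g^2 + 144*g - 128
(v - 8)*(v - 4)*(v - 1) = v^3 - 13*v^2 + 44*v - 32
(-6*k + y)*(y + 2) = -6*k*y - 12*k + y^2 + 2*y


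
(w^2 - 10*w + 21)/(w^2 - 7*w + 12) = (w - 7)/(w - 4)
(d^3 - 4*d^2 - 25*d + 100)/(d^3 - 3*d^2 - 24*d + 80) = (d - 5)/(d - 4)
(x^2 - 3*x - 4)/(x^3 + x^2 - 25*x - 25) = (x - 4)/(x^2 - 25)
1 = 1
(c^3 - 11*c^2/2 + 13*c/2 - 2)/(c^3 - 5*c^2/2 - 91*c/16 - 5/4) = 8*(2*c^2 - 3*c + 1)/(16*c^2 + 24*c + 5)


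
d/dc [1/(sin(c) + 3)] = -cos(c)/(sin(c) + 3)^2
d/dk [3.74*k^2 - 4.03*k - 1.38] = 7.48*k - 4.03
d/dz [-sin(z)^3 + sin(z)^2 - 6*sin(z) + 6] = (-3*sin(z)^2 + 2*sin(z) - 6)*cos(z)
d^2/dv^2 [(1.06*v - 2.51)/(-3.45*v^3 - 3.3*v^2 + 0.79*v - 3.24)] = (-75.6999*v^5 + 286.0947*v^4 + 428.35674*v^3 + 265.14153*v^2 - 139.60098*v - 55.96721)/(41.063625*v^9 + 117.83475*v^8 + 84.502575*v^7 + 97.6644*v^6 + 201.974535*v^5 + 59.04567*v^4 + 57.477041*v^3 + 109.992492*v^2 - 24.879312*v + 34.012224)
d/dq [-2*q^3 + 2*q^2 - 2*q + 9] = -6*q^2 + 4*q - 2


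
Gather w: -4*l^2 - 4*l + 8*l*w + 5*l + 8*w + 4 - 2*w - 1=-4*l^2 + l + w*(8*l + 6) + 3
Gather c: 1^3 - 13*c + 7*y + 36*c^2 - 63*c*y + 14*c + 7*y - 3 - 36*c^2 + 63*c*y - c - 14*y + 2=0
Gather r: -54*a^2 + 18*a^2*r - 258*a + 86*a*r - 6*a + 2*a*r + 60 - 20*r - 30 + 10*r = -54*a^2 - 264*a + r*(18*a^2 + 88*a - 10) + 30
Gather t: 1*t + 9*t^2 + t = 9*t^2 + 2*t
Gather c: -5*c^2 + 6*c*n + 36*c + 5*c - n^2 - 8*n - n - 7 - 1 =-5*c^2 + c*(6*n + 41) - n^2 - 9*n - 8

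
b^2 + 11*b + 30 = (b + 5)*(b + 6)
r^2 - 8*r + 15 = (r - 5)*(r - 3)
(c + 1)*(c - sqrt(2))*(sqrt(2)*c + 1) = sqrt(2)*c^3 - c^2 + sqrt(2)*c^2 - sqrt(2)*c - c - sqrt(2)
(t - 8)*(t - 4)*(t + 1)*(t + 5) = t^4 - 6*t^3 - 35*t^2 + 132*t + 160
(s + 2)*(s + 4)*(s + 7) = s^3 + 13*s^2 + 50*s + 56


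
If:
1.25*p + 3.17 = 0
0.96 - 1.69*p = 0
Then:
No Solution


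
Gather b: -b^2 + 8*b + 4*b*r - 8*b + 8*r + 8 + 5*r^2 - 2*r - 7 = -b^2 + 4*b*r + 5*r^2 + 6*r + 1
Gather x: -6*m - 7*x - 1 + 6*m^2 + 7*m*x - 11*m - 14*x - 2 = 6*m^2 - 17*m + x*(7*m - 21) - 3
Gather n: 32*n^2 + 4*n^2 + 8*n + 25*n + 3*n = 36*n^2 + 36*n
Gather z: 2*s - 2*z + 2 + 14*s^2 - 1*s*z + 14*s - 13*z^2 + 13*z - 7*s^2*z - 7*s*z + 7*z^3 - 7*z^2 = 14*s^2 + 16*s + 7*z^3 - 20*z^2 + z*(-7*s^2 - 8*s + 11) + 2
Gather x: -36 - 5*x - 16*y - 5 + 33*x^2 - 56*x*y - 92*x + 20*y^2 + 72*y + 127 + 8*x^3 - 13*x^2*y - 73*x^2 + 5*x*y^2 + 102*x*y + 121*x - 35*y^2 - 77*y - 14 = 8*x^3 + x^2*(-13*y - 40) + x*(5*y^2 + 46*y + 24) - 15*y^2 - 21*y + 72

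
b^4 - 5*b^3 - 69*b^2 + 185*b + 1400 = (b - 8)*(b - 7)*(b + 5)^2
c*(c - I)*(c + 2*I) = c^3 + I*c^2 + 2*c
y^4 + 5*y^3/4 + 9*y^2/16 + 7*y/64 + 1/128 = (y + 1/4)^3*(y + 1/2)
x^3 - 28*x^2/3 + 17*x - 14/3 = (x - 7)*(x - 2)*(x - 1/3)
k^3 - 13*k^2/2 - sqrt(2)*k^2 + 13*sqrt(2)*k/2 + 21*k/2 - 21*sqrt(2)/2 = (k - 7/2)*(k - 3)*(k - sqrt(2))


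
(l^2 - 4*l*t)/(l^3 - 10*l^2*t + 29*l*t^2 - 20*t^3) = l/(l^2 - 6*l*t + 5*t^2)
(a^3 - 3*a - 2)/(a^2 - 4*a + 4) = (a^2 + 2*a + 1)/(a - 2)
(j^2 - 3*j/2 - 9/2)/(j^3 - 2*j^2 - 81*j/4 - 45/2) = 2*(j - 3)/(2*j^2 - 7*j - 30)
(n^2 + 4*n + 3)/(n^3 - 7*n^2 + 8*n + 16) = (n + 3)/(n^2 - 8*n + 16)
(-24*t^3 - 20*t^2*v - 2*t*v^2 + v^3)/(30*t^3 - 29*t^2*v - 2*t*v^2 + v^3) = (-4*t^2 - 4*t*v - v^2)/(5*t^2 - 4*t*v - v^2)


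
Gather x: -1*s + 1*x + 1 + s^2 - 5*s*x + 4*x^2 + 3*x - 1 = s^2 - s + 4*x^2 + x*(4 - 5*s)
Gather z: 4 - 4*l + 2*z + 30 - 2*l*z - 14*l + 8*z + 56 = -18*l + z*(10 - 2*l) + 90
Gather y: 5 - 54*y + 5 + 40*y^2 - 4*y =40*y^2 - 58*y + 10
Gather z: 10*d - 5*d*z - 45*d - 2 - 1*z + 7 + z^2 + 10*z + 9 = -35*d + z^2 + z*(9 - 5*d) + 14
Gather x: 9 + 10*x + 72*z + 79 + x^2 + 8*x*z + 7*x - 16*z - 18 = x^2 + x*(8*z + 17) + 56*z + 70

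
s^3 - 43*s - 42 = (s - 7)*(s + 1)*(s + 6)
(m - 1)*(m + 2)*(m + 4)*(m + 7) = m^4 + 12*m^3 + 37*m^2 + 6*m - 56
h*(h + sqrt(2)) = h^2 + sqrt(2)*h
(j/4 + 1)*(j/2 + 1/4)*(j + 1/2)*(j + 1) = j^4/8 + 3*j^3/4 + 37*j^2/32 + 21*j/32 + 1/8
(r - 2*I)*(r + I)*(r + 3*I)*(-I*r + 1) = -I*r^4 + 3*r^3 - 3*I*r^2 + 11*r + 6*I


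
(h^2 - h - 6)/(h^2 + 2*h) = (h - 3)/h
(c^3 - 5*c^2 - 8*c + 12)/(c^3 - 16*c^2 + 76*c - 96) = (c^2 + c - 2)/(c^2 - 10*c + 16)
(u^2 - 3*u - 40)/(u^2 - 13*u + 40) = (u + 5)/(u - 5)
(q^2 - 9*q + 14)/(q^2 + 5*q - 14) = (q - 7)/(q + 7)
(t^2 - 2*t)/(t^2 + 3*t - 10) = t/(t + 5)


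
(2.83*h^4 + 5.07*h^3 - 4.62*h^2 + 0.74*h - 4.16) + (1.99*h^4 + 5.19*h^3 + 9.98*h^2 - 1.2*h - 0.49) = 4.82*h^4 + 10.26*h^3 + 5.36*h^2 - 0.46*h - 4.65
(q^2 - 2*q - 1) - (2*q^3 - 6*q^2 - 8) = -2*q^3 + 7*q^2 - 2*q + 7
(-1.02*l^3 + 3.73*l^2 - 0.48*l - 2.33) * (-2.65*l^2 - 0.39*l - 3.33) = 2.703*l^5 - 9.4867*l^4 + 3.2139*l^3 - 6.0592*l^2 + 2.5071*l + 7.7589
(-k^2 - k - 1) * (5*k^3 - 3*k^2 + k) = -5*k^5 - 2*k^4 - 3*k^3 + 2*k^2 - k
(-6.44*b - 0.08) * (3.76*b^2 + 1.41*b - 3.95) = -24.2144*b^3 - 9.3812*b^2 + 25.3252*b + 0.316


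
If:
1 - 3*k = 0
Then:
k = 1/3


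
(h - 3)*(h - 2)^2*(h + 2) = h^4 - 5*h^3 + 2*h^2 + 20*h - 24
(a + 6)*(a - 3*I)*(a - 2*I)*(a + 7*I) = a^4 + 6*a^3 + 2*I*a^3 + 29*a^2 + 12*I*a^2 + 174*a - 42*I*a - 252*I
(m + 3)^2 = m^2 + 6*m + 9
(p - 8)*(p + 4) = p^2 - 4*p - 32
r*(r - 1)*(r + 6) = r^3 + 5*r^2 - 6*r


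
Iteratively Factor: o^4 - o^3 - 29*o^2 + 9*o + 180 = (o - 3)*(o^3 + 2*o^2 - 23*o - 60) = (o - 3)*(o + 4)*(o^2 - 2*o - 15) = (o - 3)*(o + 3)*(o + 4)*(o - 5)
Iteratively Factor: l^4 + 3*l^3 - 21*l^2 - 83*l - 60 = (l + 1)*(l^3 + 2*l^2 - 23*l - 60) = (l + 1)*(l + 4)*(l^2 - 2*l - 15) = (l + 1)*(l + 3)*(l + 4)*(l - 5)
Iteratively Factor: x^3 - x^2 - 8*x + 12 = (x - 2)*(x^2 + x - 6) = (x - 2)*(x + 3)*(x - 2)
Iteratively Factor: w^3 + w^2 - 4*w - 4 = (w + 2)*(w^2 - w - 2) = (w - 2)*(w + 2)*(w + 1)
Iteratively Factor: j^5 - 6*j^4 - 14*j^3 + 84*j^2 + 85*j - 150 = (j - 5)*(j^4 - j^3 - 19*j^2 - 11*j + 30) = (j - 5)*(j + 3)*(j^3 - 4*j^2 - 7*j + 10) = (j - 5)*(j + 2)*(j + 3)*(j^2 - 6*j + 5) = (j - 5)*(j - 1)*(j + 2)*(j + 3)*(j - 5)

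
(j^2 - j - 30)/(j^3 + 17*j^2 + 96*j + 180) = (j - 6)/(j^2 + 12*j + 36)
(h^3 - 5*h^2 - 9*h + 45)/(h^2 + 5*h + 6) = (h^2 - 8*h + 15)/(h + 2)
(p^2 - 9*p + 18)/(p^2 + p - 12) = (p - 6)/(p + 4)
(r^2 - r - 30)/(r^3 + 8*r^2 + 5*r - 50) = (r - 6)/(r^2 + 3*r - 10)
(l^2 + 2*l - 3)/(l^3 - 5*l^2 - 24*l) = (l - 1)/(l*(l - 8))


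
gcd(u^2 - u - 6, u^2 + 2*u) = u + 2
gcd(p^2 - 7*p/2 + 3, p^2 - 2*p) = p - 2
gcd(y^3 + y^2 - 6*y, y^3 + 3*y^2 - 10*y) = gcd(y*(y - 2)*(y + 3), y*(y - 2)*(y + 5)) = y^2 - 2*y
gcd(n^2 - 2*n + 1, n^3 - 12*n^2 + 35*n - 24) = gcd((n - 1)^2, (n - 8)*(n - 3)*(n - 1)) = n - 1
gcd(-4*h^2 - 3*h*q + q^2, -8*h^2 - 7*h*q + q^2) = h + q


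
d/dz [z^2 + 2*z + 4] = 2*z + 2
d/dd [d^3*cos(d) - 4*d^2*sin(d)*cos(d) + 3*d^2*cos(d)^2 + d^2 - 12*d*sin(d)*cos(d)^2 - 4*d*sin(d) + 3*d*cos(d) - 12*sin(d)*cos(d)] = -d^3*sin(d) - 3*d^2*sin(2*d) + 3*d^2*cos(d) - 4*d^2*cos(2*d) - 3*d*sin(d) - 4*d*sin(2*d) - 7*d*cos(d) + 3*d*cos(2*d) - 9*d*cos(3*d) + 5*d - 7*sin(d) - 3*sin(3*d) + 3*cos(d) - 12*cos(2*d)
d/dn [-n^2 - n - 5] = -2*n - 1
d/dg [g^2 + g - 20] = 2*g + 1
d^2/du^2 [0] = 0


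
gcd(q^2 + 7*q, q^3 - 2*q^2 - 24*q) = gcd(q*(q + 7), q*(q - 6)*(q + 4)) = q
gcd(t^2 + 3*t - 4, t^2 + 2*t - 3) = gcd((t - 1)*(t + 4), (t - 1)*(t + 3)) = t - 1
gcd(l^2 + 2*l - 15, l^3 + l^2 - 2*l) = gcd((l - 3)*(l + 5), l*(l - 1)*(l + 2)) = 1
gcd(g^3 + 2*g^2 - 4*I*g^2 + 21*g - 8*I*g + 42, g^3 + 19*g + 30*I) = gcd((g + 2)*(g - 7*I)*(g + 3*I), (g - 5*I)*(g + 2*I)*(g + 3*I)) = g + 3*I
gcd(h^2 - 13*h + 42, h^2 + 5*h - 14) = 1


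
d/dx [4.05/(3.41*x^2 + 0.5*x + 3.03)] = (-27.621*x - 2.025)/(3.41*x^2 + 0.5*x + 3.03)^2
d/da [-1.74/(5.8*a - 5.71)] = 10.092/(5.8*a - 5.71)^2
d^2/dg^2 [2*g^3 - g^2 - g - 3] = 12*g - 2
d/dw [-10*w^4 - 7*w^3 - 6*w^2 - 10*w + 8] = -40*w^3 - 21*w^2 - 12*w - 10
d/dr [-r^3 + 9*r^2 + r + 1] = -3*r^2 + 18*r + 1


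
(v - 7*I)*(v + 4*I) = v^2 - 3*I*v + 28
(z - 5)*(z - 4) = z^2 - 9*z + 20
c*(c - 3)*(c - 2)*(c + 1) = c^4 - 4*c^3 + c^2 + 6*c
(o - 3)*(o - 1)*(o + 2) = o^3 - 2*o^2 - 5*o + 6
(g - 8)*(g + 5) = g^2 - 3*g - 40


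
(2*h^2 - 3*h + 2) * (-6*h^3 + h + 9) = -12*h^5 + 18*h^4 - 10*h^3 + 15*h^2 - 25*h + 18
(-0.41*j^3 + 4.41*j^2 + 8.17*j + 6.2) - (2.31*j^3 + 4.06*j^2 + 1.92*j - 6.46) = -2.72*j^3 + 0.350000000000001*j^2 + 6.25*j + 12.66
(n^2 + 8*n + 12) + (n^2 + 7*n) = 2*n^2 + 15*n + 12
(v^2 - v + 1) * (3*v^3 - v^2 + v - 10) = 3*v^5 - 4*v^4 + 5*v^3 - 12*v^2 + 11*v - 10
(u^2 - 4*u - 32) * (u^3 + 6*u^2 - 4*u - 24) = u^5 + 2*u^4 - 60*u^3 - 200*u^2 + 224*u + 768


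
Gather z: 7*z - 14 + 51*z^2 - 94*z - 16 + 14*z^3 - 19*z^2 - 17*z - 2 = 14*z^3 + 32*z^2 - 104*z - 32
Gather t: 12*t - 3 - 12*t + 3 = 0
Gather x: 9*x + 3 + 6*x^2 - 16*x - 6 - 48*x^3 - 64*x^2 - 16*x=-48*x^3 - 58*x^2 - 23*x - 3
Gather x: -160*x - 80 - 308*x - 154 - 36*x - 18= -504*x - 252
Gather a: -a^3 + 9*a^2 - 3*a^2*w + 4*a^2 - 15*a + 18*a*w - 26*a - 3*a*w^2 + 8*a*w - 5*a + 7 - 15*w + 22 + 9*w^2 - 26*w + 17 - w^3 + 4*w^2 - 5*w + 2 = -a^3 + a^2*(13 - 3*w) + a*(-3*w^2 + 26*w - 46) - w^3 + 13*w^2 - 46*w + 48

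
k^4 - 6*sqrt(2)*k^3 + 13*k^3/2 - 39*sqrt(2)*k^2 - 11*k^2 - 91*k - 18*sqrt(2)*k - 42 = (k + 1/2)*(k + 6)*(k - 7*sqrt(2))*(k + sqrt(2))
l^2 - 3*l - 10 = (l - 5)*(l + 2)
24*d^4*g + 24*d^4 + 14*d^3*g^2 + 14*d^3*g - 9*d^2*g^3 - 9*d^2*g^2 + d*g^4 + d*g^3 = (-6*d + g)*(-4*d + g)*(d + g)*(d*g + d)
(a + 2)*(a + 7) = a^2 + 9*a + 14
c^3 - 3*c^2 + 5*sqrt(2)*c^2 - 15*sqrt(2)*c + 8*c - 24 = (c - 3)*(c + sqrt(2))*(c + 4*sqrt(2))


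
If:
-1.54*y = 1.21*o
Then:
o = -1.27272727272727*y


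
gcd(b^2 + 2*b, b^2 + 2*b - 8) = 1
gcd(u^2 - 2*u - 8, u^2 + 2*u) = u + 2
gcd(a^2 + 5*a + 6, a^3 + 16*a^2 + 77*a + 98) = a + 2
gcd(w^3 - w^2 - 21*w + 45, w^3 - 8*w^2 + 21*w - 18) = w^2 - 6*w + 9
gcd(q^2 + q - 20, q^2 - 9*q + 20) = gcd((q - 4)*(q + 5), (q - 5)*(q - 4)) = q - 4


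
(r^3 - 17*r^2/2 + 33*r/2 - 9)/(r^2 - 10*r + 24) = (2*r^2 - 5*r + 3)/(2*(r - 4))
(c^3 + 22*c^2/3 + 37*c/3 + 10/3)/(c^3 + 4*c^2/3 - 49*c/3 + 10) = (3*c^2 + 7*c + 2)/(3*c^2 - 11*c + 6)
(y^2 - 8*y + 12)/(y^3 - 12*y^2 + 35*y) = (y^2 - 8*y + 12)/(y*(y^2 - 12*y + 35))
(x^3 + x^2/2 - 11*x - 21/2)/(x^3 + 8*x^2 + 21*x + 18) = (2*x^2 - 5*x - 7)/(2*(x^2 + 5*x + 6))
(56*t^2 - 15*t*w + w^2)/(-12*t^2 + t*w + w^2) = (56*t^2 - 15*t*w + w^2)/(-12*t^2 + t*w + w^2)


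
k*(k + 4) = k^2 + 4*k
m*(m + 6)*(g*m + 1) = g*m^3 + 6*g*m^2 + m^2 + 6*m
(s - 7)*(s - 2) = s^2 - 9*s + 14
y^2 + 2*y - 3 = (y - 1)*(y + 3)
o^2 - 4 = (o - 2)*(o + 2)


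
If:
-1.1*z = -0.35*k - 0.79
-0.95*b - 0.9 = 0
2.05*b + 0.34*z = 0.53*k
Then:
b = -0.95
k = -4.03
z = -0.56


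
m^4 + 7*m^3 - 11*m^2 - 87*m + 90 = (m - 3)*(m - 1)*(m + 5)*(m + 6)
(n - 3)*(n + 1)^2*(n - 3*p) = n^4 - 3*n^3*p - n^3 + 3*n^2*p - 5*n^2 + 15*n*p - 3*n + 9*p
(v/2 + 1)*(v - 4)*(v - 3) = v^3/2 - 5*v^2/2 - v + 12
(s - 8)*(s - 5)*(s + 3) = s^3 - 10*s^2 + s + 120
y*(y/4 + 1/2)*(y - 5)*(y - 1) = y^4/4 - y^3 - 7*y^2/4 + 5*y/2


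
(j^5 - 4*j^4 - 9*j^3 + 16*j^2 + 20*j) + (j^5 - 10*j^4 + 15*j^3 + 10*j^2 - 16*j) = 2*j^5 - 14*j^4 + 6*j^3 + 26*j^2 + 4*j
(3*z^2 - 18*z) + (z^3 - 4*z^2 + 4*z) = z^3 - z^2 - 14*z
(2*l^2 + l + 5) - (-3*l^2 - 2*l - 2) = 5*l^2 + 3*l + 7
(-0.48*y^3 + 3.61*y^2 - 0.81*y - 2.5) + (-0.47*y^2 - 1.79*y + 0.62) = -0.48*y^3 + 3.14*y^2 - 2.6*y - 1.88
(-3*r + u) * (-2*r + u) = 6*r^2 - 5*r*u + u^2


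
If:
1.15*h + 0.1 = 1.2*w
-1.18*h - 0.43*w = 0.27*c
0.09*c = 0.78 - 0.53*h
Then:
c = 6724.36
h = -1140.40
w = -1092.80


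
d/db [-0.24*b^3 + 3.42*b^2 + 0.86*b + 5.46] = -0.72*b^2 + 6.84*b + 0.86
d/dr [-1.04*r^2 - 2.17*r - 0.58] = -2.08*r - 2.17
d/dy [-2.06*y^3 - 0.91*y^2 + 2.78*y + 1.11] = -6.18*y^2 - 1.82*y + 2.78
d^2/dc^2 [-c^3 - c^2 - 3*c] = -6*c - 2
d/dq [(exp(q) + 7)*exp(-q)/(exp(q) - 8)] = (-exp(2*q) - 14*exp(q) + 56)*exp(-q)/(exp(2*q) - 16*exp(q) + 64)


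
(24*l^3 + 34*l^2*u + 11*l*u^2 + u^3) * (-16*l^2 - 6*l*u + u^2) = -384*l^5 - 688*l^4*u - 356*l^3*u^2 - 48*l^2*u^3 + 5*l*u^4 + u^5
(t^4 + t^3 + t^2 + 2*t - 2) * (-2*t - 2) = -2*t^5 - 4*t^4 - 4*t^3 - 6*t^2 + 4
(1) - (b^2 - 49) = 50 - b^2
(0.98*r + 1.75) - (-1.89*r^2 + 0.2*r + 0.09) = 1.89*r^2 + 0.78*r + 1.66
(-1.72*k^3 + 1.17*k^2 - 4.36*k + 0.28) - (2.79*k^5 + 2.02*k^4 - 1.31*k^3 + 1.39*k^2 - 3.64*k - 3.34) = -2.79*k^5 - 2.02*k^4 - 0.41*k^3 - 0.22*k^2 - 0.72*k + 3.62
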